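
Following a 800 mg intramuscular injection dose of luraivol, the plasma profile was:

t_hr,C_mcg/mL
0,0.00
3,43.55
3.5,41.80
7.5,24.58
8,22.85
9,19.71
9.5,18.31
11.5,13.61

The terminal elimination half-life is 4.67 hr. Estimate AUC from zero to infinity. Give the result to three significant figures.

Trapezoidal AUC_0→11.5:
  [0→3]: (0.00+43.55)/2 × 3 = 65.325
  [3→3.5]: (43.55+41.80)/2 × 0.5 = 21.3375
  [3.5→7.5]: (41.80+24.58)/2 × 4 = 132.76
  [7.5→8]: (24.58+22.85)/2 × 0.5 = 11.8575
  [8→9]: (22.85+19.71)/2 × 1 = 21.28
  [9→9.5]: (19.71+18.31)/2 × 0.5 = 9.505
  [9.5→11.5]: (18.31+13.61)/2 × 2 = 31.92
  Sum = 293.985 mcg/mL·hr
k_e = ln2 / t½ = 0.693147 / 4.67 = 0.1484 hr^-1
Extrapolated tail: C_last / k_e = 13.61 / 0.1484 = 91.712
AUC_0→∞ = 293.985 + 91.712 = 385.697 mcg/mL·hr

AUC = 386 mcg/mL·hr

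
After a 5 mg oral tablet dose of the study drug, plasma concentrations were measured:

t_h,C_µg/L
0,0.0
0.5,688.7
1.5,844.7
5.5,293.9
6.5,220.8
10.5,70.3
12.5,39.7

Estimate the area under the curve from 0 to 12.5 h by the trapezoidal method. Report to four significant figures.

Trapezoidal AUC_0→12.5:
  [0→0.5]: (0.0+688.7)/2 × 0.5 = 172.175
  [0.5→1.5]: (688.7+844.7)/2 × 1 = 766.7
  [1.5→5.5]: (844.7+293.9)/2 × 4 = 2277.2
  [5.5→6.5]: (293.9+220.8)/2 × 1 = 257.35
  [6.5→10.5]: (220.8+70.3)/2 × 4 = 582.2
  [10.5→12.5]: (70.3+39.7)/2 × 2 = 110.0
  Sum = 4165.625 µg/L·h

AUC = 4166 µg/L·h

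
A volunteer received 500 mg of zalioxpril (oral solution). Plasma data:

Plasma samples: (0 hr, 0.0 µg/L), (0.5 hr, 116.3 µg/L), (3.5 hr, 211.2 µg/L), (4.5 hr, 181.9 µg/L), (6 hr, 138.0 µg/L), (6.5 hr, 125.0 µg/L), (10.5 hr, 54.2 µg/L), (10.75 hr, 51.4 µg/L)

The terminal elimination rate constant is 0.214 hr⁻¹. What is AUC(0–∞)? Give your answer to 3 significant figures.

AUC = 1630 µg/L·hr

Trapezoidal AUC_0→10.75:
  [0→0.5]: (0.0+116.3)/2 × 0.5 = 29.075
  [0.5→3.5]: (116.3+211.2)/2 × 3 = 491.25
  [3.5→4.5]: (211.2+181.9)/2 × 1 = 196.55
  [4.5→6]: (181.9+138.0)/2 × 1.5 = 239.925
  [6→6.5]: (138.0+125.0)/2 × 0.5 = 65.75
  [6.5→10.5]: (125.0+54.2)/2 × 4 = 358.4
  [10.5→10.75]: (54.2+51.4)/2 × 0.25 = 13.2
  Sum = 1394.15 µg/L·hr
Extrapolated tail: C_last / k_e = 51.4 / 0.214 = 240.187
AUC_0→∞ = 1394.15 + 240.187 = 1634.337 µg/L·hr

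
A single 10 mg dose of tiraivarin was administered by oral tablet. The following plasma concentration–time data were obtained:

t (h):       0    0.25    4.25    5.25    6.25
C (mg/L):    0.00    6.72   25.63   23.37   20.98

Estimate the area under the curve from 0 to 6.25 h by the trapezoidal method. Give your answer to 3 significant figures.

AUC = 112 mg/L·h

Trapezoidal AUC_0→6.25:
  [0→0.25]: (0.00+6.72)/2 × 0.25 = 0.84
  [0.25→4.25]: (6.72+25.63)/2 × 4 = 64.7
  [4.25→5.25]: (25.63+23.37)/2 × 1 = 24.5
  [5.25→6.25]: (23.37+20.98)/2 × 1 = 22.175
  Sum = 112.215 mg/L·h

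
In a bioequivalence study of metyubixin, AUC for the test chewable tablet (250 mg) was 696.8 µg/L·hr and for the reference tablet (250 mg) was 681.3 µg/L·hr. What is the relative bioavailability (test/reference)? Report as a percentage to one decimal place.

F_rel = (AUC_test/D_test) / (AUC_ref/D_ref)
      = (696.8/250) / (681.3/250)
      = 2.7872 / 2.7252 = 1.0228 = 102.28%

F_rel = 102.3%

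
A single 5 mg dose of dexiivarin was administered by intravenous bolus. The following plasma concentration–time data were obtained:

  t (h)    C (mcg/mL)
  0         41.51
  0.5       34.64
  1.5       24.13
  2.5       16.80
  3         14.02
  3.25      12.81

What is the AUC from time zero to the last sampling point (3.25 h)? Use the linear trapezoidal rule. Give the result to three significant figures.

Trapezoidal AUC_0→3.25:
  [0→0.5]: (41.51+34.64)/2 × 0.5 = 19.0375
  [0.5→1.5]: (34.64+24.13)/2 × 1 = 29.385
  [1.5→2.5]: (24.13+16.80)/2 × 1 = 20.465
  [2.5→3]: (16.80+14.02)/2 × 0.5 = 7.705
  [3→3.25]: (14.02+12.81)/2 × 0.25 = 3.35375
  Sum = 79.94625 mcg/mL·h

AUC = 79.9 mcg/mL·h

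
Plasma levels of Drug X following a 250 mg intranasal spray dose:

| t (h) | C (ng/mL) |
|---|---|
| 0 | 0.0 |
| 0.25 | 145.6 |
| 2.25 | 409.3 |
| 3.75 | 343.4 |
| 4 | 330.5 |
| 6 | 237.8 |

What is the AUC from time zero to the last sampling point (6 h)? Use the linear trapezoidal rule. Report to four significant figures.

AUC = 1790 ng/mL·h

Trapezoidal AUC_0→6:
  [0→0.25]: (0.0+145.6)/2 × 0.25 = 18.2
  [0.25→2.25]: (145.6+409.3)/2 × 2 = 554.9
  [2.25→3.75]: (409.3+343.4)/2 × 1.5 = 564.525
  [3.75→4]: (343.4+330.5)/2 × 0.25 = 84.2375
  [4→6]: (330.5+237.8)/2 × 2 = 568.3
  Sum = 1790.1625 ng/mL·h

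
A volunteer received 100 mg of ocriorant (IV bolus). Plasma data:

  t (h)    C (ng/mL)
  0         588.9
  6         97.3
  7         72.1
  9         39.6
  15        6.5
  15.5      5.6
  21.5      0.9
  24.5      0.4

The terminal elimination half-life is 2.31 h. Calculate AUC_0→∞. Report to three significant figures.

Trapezoidal AUC_0→24.5:
  [0→6]: (588.9+97.3)/2 × 6 = 2058.6
  [6→7]: (97.3+72.1)/2 × 1 = 84.7
  [7→9]: (72.1+39.6)/2 × 2 = 111.7
  [9→15]: (39.6+6.5)/2 × 6 = 138.3
  [15→15.5]: (6.5+5.6)/2 × 0.5 = 3.025
  [15.5→21.5]: (5.6+0.9)/2 × 6 = 19.5
  [21.5→24.5]: (0.9+0.4)/2 × 3 = 1.95
  Sum = 2417.775 ng/mL·h
k_e = ln2 / t½ = 0.693147 / 2.31 = 0.3001 h^-1
Extrapolated tail: C_last / k_e = 0.4 / 0.3001 = 1.333
AUC_0→∞ = 2417.775 + 1.333 = 2419.108 ng/mL·h

AUC = 2420 ng/mL·h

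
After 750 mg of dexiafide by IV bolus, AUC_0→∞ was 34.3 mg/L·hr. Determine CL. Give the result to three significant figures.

CL = 21.9 L/hr

CL = Dose_iv / AUC_0→∞
   = 750 / 34.3 = 21.8659 L/hr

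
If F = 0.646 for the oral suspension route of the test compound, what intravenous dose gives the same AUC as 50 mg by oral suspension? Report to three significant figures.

D_iv = 32.3 mg

Systemic exposure from an extravascular dose = F × D_ev, so the equivalent IV dose is F × D_ev.
D_iv = F × D_ev = 0.646 × 50 = 32.3 mg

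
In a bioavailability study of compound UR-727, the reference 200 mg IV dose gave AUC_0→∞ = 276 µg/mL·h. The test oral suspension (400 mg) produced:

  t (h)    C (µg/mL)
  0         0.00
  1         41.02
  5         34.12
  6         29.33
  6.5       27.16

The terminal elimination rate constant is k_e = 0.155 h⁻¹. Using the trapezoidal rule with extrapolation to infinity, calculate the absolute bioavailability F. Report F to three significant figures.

F = 0.710

Trapezoidal AUC_0→6.5 (oral suspension):
  [0→1]: (0.00+41.02)/2 × 1 = 20.51
  [1→5]: (41.02+34.12)/2 × 4 = 150.28
  [5→6]: (34.12+29.33)/2 × 1 = 31.725
  [6→6.5]: (29.33+27.16)/2 × 0.5 = 14.1225
  Sum = 216.6375 µg/mL·h
Tail: C_last/k_e = 27.16/0.155 = 175.226
AUC_0→∞ (oral suspension) = 216.6375 + 175.226 = 391.8635 µg/mL·h
F = (AUC_ev/D_ev)/(AUC_iv/D_iv) = (391.8635/400)/(276/200) = 0.97965875/1.38 = 0.7099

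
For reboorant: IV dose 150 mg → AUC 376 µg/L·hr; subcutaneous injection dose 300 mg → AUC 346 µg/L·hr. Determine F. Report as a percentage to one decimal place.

F = 46.0%

F = (AUC_ev / D_ev) / (AUC_iv / D_iv)
  = (346/300) / (376/150)
  = 1.15333 / 2.50667 = 0.4601
  = 46.01%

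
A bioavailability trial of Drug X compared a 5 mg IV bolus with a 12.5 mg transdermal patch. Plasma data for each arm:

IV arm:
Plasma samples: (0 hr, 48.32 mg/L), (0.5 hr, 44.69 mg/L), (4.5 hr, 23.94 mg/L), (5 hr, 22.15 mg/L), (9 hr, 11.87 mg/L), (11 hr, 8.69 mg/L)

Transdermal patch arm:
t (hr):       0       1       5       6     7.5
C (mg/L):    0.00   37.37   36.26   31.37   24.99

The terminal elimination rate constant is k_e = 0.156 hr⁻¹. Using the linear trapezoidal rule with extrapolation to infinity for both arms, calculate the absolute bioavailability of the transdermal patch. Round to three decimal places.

F = 0.509

Trapezoidal AUC_0→11 (IV):
  [0→0.5]: (48.32+44.69)/2 × 0.5 = 23.2525
  [0.5→4.5]: (44.69+23.94)/2 × 4 = 137.26
  [4.5→5]: (23.94+22.15)/2 × 0.5 = 11.5225
  [5→9]: (22.15+11.87)/2 × 4 = 68.04
  [9→11]: (11.87+8.69)/2 × 2 = 20.56
  Sum = 260.635 mg/L·hr
IV tail: 8.69/0.156 = 55.705; AUC_iv,0→∞ = 260.635 + 55.705 = 316.34 mg/L·hr
Trapezoidal AUC_0→7.5 (transdermal patch):
  [0→1]: (0.00+37.37)/2 × 1 = 18.685
  [1→5]: (37.37+36.26)/2 × 4 = 147.26
  [5→6]: (36.26+31.37)/2 × 1 = 33.815
  [6→7.5]: (31.37+24.99)/2 × 1.5 = 42.27
  Sum = 242.03 mg/L·hr
transdermal patch tail: 24.99/0.156 = 160.192; AUC_ev,0→∞ = 242.03 + 160.192 = 402.222 mg/L·hr
F = (AUC_ev/D_ev)/(AUC_iv/D_iv) = (402.222/12.5)/(316.34/5) = 32.17776/63.268 = 0.5086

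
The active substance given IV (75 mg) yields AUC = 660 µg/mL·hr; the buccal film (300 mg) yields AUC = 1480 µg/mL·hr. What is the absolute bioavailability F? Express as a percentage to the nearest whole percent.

F = 56%

F = (AUC_ev / D_ev) / (AUC_iv / D_iv)
  = (1480/300) / (660/75)
  = 4.93333 / 8.8 = 0.5606
  = 56.06%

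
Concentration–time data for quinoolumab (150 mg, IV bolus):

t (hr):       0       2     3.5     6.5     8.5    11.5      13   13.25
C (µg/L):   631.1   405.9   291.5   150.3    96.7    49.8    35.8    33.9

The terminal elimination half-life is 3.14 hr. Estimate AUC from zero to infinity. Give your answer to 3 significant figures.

Trapezoidal AUC_0→13.25:
  [0→2]: (631.1+405.9)/2 × 2 = 1037.0
  [2→3.5]: (405.9+291.5)/2 × 1.5 = 523.05
  [3.5→6.5]: (291.5+150.3)/2 × 3 = 662.7
  [6.5→8.5]: (150.3+96.7)/2 × 2 = 247.0
  [8.5→11.5]: (96.7+49.8)/2 × 3 = 219.75
  [11.5→13]: (49.8+35.8)/2 × 1.5 = 64.2
  [13→13.25]: (35.8+33.9)/2 × 0.25 = 8.7125
  Sum = 2762.4125 µg/L·hr
k_e = ln2 / t½ = 0.693147 / 3.14 = 0.2207 hr^-1
Extrapolated tail: C_last / k_e = 33.9 / 0.2207 = 153.602
AUC_0→∞ = 2762.4125 + 153.602 = 2916.0145 µg/L·hr

AUC = 2920 µg/L·hr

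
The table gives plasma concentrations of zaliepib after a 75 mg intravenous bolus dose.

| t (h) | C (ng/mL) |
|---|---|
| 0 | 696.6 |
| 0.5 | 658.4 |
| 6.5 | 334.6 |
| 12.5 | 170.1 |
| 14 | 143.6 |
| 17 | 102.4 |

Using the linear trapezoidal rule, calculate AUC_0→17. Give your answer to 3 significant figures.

Trapezoidal AUC_0→17:
  [0→0.5]: (696.6+658.4)/2 × 0.5 = 338.75
  [0.5→6.5]: (658.4+334.6)/2 × 6 = 2979.0
  [6.5→12.5]: (334.6+170.1)/2 × 6 = 1514.1
  [12.5→14]: (170.1+143.6)/2 × 1.5 = 235.275
  [14→17]: (143.6+102.4)/2 × 3 = 369.0
  Sum = 5436.125 ng/mL·h

AUC = 5440 ng/mL·h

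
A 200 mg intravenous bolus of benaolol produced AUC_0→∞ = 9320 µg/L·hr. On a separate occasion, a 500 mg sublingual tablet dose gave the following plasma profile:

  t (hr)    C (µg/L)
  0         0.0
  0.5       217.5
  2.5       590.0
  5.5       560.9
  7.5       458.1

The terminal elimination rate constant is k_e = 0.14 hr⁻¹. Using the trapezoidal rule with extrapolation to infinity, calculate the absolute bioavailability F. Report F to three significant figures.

F = 0.295

Trapezoidal AUC_0→7.5 (sublingual tablet):
  [0→0.5]: (0.0+217.5)/2 × 0.5 = 54.375
  [0.5→2.5]: (217.5+590.0)/2 × 2 = 807.5
  [2.5→5.5]: (590.0+560.9)/2 × 3 = 1726.35
  [5.5→7.5]: (560.9+458.1)/2 × 2 = 1019.0
  Sum = 3607.225 µg/L·hr
Tail: C_last/k_e = 458.1/0.14 = 3272.143
AUC_0→∞ (sublingual tablet) = 3607.225 + 3272.143 = 6879.368 µg/L·hr
F = (AUC_ev/D_ev)/(AUC_iv/D_iv) = (6879.368/500)/(9320/200) = 13.758736/46.6 = 0.2953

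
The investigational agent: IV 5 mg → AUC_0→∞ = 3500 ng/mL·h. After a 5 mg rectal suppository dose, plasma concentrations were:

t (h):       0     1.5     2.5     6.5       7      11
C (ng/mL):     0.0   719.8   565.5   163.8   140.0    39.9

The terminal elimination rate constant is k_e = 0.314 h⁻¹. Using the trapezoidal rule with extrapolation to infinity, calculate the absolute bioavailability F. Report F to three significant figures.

F = 0.915

Trapezoidal AUC_0→11 (rectal suppository):
  [0→1.5]: (0.0+719.8)/2 × 1.5 = 539.85
  [1.5→2.5]: (719.8+565.5)/2 × 1 = 642.65
  [2.5→6.5]: (565.5+163.8)/2 × 4 = 1458.6
  [6.5→7]: (163.8+140.0)/2 × 0.5 = 75.95
  [7→11]: (140.0+39.9)/2 × 4 = 359.8
  Sum = 3076.85 ng/mL·h
Tail: C_last/k_e = 39.9/0.314 = 127.070
AUC_0→∞ (rectal suppository) = 3076.85 + 127.070 = 3203.92 ng/mL·h
F = (AUC_ev/D_ev)/(AUC_iv/D_iv) = (3203.92/5)/(3500/5) = 640.784/700 = 0.9154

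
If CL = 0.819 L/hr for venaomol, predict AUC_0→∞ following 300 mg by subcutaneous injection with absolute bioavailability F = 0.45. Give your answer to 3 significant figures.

AUC = 165 mg/L·hr

AUC_0→∞ = F × Dose / CL
        = 0.45 × 300 / 0.819 = 164.835 mg/L·hr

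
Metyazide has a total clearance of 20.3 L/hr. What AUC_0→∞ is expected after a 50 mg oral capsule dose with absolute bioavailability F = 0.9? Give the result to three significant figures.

AUC_0→∞ = F × Dose / CL
        = 0.9 × 50 / 20.3 = 2.21675 mg/L·hr

AUC = 2.22 mg/L·hr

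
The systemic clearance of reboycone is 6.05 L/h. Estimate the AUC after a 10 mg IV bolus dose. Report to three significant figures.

AUC = 1.65 mg/L·h

AUC_0→∞ = Dose_iv / CL
        = 10 / 6.05 = 1.65289 mg/L·h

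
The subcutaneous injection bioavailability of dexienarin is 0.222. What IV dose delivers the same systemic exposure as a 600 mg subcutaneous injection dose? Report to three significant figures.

D_iv = 133 mg

Systemic exposure from an extravascular dose = F × D_ev, so the equivalent IV dose is F × D_ev.
D_iv = F × D_ev = 0.222 × 600 = 133.2 mg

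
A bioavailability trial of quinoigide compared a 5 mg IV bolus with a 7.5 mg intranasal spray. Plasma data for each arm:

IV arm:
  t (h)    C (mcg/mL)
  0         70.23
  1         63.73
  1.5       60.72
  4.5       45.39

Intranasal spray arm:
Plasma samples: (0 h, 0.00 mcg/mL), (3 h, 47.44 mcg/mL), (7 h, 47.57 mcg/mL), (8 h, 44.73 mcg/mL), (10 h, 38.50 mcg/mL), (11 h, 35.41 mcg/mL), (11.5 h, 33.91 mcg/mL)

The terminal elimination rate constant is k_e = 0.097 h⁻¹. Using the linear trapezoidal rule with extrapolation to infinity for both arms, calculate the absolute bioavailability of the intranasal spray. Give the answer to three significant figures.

F = 0.730

Trapezoidal AUC_0→4.5 (IV):
  [0→1]: (70.23+63.73)/2 × 1 = 66.98
  [1→1.5]: (63.73+60.72)/2 × 0.5 = 31.1125
  [1.5→4.5]: (60.72+45.39)/2 × 3 = 159.165
  Sum = 257.2575 mcg/mL·h
IV tail: 45.39/0.097 = 467.938; AUC_iv,0→∞ = 257.2575 + 467.938 = 725.1955 mcg/mL·h
Trapezoidal AUC_0→11.5 (intranasal spray):
  [0→3]: (0.00+47.44)/2 × 3 = 71.16
  [3→7]: (47.44+47.57)/2 × 4 = 190.02
  [7→8]: (47.57+44.73)/2 × 1 = 46.15
  [8→10]: (44.73+38.50)/2 × 2 = 83.23
  [10→11]: (38.50+35.41)/2 × 1 = 36.955
  [11→11.5]: (35.41+33.91)/2 × 0.5 = 17.33
  Sum = 444.845 mcg/mL·h
intranasal spray tail: 33.91/0.097 = 349.588; AUC_ev,0→∞ = 444.845 + 349.588 = 794.433 mcg/mL·h
F = (AUC_ev/D_ev)/(AUC_iv/D_iv) = (794.433/7.5)/(725.1955/5) = 105.9244/145.0391 = 0.7303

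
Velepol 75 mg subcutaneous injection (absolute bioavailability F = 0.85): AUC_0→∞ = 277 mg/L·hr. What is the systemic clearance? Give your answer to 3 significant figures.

CL = 0.230 L/hr

CL = F × Dose / AUC_0→∞
   = 0.85 × 75 / 277 = 0.230144 L/hr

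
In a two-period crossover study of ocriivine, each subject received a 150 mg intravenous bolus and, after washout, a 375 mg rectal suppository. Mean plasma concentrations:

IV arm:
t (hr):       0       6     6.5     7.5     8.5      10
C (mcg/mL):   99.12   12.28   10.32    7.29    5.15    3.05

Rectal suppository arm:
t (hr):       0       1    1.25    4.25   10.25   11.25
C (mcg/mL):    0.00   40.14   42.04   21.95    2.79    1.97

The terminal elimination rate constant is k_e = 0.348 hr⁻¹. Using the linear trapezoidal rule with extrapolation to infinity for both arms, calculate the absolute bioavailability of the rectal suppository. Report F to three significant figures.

F = 0.226

Trapezoidal AUC_0→10 (IV):
  [0→6]: (99.12+12.28)/2 × 6 = 334.2
  [6→6.5]: (12.28+10.32)/2 × 0.5 = 5.65
  [6.5→7.5]: (10.32+7.29)/2 × 1 = 8.805
  [7.5→8.5]: (7.29+5.15)/2 × 1 = 6.22
  [8.5→10]: (5.15+3.05)/2 × 1.5 = 6.15
  Sum = 361.025 mcg/mL·hr
IV tail: 3.05/0.348 = 8.764; AUC_iv,0→∞ = 361.025 + 8.764 = 369.789 mcg/mL·hr
Trapezoidal AUC_0→11.25 (rectal suppository):
  [0→1]: (0.00+40.14)/2 × 1 = 20.07
  [1→1.25]: (40.14+42.04)/2 × 0.25 = 10.2725
  [1.25→4.25]: (42.04+21.95)/2 × 3 = 95.985
  [4.25→10.25]: (21.95+2.79)/2 × 6 = 74.22
  [10.25→11.25]: (2.79+1.97)/2 × 1 = 2.38
  Sum = 202.9275 mcg/mL·hr
rectal suppository tail: 1.97/0.348 = 5.661; AUC_ev,0→∞ = 202.9275 + 5.661 = 208.5885 mcg/mL·hr
F = (AUC_ev/D_ev)/(AUC_iv/D_iv) = (208.5885/375)/(369.789/150) = 0.556236/2.46526 = 0.2256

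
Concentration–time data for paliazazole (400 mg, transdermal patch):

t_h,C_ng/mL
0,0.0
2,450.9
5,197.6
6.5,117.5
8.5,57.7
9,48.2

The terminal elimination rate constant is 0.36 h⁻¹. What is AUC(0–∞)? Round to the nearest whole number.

AUC = 1996 ng/mL·h

Trapezoidal AUC_0→9:
  [0→2]: (0.0+450.9)/2 × 2 = 450.9
  [2→5]: (450.9+197.6)/2 × 3 = 972.75
  [5→6.5]: (197.6+117.5)/2 × 1.5 = 236.325
  [6.5→8.5]: (117.5+57.7)/2 × 2 = 175.2
  [8.5→9]: (57.7+48.2)/2 × 0.5 = 26.475
  Sum = 1861.65 ng/mL·h
Extrapolated tail: C_last / k_e = 48.2 / 0.36 = 133.889
AUC_0→∞ = 1861.65 + 133.889 = 1995.539 ng/mL·h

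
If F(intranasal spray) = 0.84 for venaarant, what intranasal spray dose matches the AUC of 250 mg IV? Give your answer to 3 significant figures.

For equal systemic exposure: F × D_ev = D_iv
D_ev = D_iv / F = 250 / 0.84 = 297.619 mg

D_intranasal = 298 mg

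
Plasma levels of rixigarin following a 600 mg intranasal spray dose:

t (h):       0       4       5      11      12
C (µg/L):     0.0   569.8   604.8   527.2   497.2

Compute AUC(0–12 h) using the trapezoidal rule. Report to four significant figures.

AUC = 5635 µg/L·h

Trapezoidal AUC_0→12:
  [0→4]: (0.0+569.8)/2 × 4 = 1139.6
  [4→5]: (569.8+604.8)/2 × 1 = 587.3
  [5→11]: (604.8+527.2)/2 × 6 = 3396.0
  [11→12]: (527.2+497.2)/2 × 1 = 512.2
  Sum = 5635.1 µg/L·h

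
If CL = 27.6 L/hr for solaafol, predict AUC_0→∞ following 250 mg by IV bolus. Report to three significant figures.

AUC_0→∞ = Dose_iv / CL
        = 250 / 27.6 = 9.05797 mg/L·hr

AUC = 9.06 mg/L·hr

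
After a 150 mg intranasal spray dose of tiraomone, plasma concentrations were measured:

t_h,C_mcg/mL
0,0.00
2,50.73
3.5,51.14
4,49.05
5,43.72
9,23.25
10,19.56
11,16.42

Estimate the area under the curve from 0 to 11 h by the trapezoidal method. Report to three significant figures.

AUC = 372 mcg/mL·h

Trapezoidal AUC_0→11:
  [0→2]: (0.00+50.73)/2 × 2 = 50.73
  [2→3.5]: (50.73+51.14)/2 × 1.5 = 76.4025
  [3.5→4]: (51.14+49.05)/2 × 0.5 = 25.0475
  [4→5]: (49.05+43.72)/2 × 1 = 46.385
  [5→9]: (43.72+23.25)/2 × 4 = 133.94
  [9→10]: (23.25+19.56)/2 × 1 = 21.405
  [10→11]: (19.56+16.42)/2 × 1 = 17.99
  Sum = 371.9 mcg/mL·h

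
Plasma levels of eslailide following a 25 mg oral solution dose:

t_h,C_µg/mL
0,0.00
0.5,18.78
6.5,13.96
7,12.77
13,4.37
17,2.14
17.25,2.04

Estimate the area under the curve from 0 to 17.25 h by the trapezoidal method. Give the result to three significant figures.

Trapezoidal AUC_0→17.25:
  [0→0.5]: (0.00+18.78)/2 × 0.5 = 4.695
  [0.5→6.5]: (18.78+13.96)/2 × 6 = 98.22
  [6.5→7]: (13.96+12.77)/2 × 0.5 = 6.6825
  [7→13]: (12.77+4.37)/2 × 6 = 51.42
  [13→17]: (4.37+2.14)/2 × 4 = 13.02
  [17→17.25]: (2.14+2.04)/2 × 0.25 = 0.5225
  Sum = 174.56 µg/mL·h

AUC = 175 µg/mL·h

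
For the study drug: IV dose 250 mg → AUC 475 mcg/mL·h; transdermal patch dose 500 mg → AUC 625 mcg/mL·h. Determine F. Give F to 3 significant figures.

F = (AUC_ev / D_ev) / (AUC_iv / D_iv)
  = (625/500) / (475/250)
  = 1.25 / 1.9 = 0.6579

F = 0.658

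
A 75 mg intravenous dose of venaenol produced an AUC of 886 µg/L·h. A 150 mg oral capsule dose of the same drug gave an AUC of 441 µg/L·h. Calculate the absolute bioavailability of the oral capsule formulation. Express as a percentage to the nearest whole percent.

F = (AUC_ev / D_ev) / (AUC_iv / D_iv)
  = (441/150) / (886/75)
  = 2.94 / 11.8133 = 0.2489
  = 24.89%

F = 25%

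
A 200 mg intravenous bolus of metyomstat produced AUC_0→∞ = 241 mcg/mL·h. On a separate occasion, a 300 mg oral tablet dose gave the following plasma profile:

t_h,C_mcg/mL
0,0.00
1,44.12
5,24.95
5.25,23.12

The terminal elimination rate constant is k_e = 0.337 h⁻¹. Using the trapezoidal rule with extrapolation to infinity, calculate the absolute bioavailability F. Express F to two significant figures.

F = 0.65

Trapezoidal AUC_0→5.25 (oral tablet):
  [0→1]: (0.00+44.12)/2 × 1 = 22.06
  [1→5]: (44.12+24.95)/2 × 4 = 138.14
  [5→5.25]: (24.95+23.12)/2 × 0.25 = 6.00875
  Sum = 166.20875 mcg/mL·h
Tail: C_last/k_e = 23.12/0.337 = 68.605
AUC_0→∞ (oral tablet) = 166.20875 + 68.605 = 234.81375 mcg/mL·h
F = (AUC_ev/D_ev)/(AUC_iv/D_iv) = (234.81375/300)/(241/200) = 0.7827125/1.205 = 0.6496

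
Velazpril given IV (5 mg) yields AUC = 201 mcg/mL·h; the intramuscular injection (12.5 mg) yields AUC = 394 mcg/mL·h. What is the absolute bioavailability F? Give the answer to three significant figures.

F = (AUC_ev / D_ev) / (AUC_iv / D_iv)
  = (394/12.5) / (201/5)
  = 31.52 / 40.2 = 0.7841

F = 0.784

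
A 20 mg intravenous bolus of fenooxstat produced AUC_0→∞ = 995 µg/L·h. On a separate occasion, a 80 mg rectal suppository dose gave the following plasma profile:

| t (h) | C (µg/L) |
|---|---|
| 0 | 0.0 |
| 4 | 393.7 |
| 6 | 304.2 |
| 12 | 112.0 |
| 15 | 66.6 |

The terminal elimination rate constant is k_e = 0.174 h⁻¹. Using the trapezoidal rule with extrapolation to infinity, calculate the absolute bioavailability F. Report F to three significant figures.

F = 0.850

Trapezoidal AUC_0→15 (rectal suppository):
  [0→4]: (0.0+393.7)/2 × 4 = 787.4
  [4→6]: (393.7+304.2)/2 × 2 = 697.9
  [6→12]: (304.2+112.0)/2 × 6 = 1248.6
  [12→15]: (112.0+66.6)/2 × 3 = 267.9
  Sum = 3001.8 µg/L·h
Tail: C_last/k_e = 66.6/0.174 = 382.759
AUC_0→∞ (rectal suppository) = 3001.8 + 382.759 = 3384.559 µg/L·h
F = (AUC_ev/D_ev)/(AUC_iv/D_iv) = (3384.559/80)/(995/20) = 42.307/49.75 = 0.8504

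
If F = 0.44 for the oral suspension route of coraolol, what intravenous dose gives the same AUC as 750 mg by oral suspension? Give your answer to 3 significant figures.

Systemic exposure from an extravascular dose = F × D_ev, so the equivalent IV dose is F × D_ev.
D_iv = F × D_ev = 0.44 × 750 = 330 mg

D_iv = 330 mg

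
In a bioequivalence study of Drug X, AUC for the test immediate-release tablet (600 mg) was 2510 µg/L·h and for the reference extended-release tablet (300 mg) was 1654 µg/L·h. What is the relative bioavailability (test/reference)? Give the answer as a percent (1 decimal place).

F_rel = (AUC_test/D_test) / (AUC_ref/D_ref)
      = (2510/600) / (1654/300)
      = 4.18333 / 5.51333 = 0.7588 = 75.88%

F_rel = 75.9%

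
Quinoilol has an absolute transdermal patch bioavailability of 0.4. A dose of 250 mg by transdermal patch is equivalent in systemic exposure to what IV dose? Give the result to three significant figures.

Systemic exposure from an extravascular dose = F × D_ev, so the equivalent IV dose is F × D_ev.
D_iv = F × D_ev = 0.4 × 250 = 100 mg

D_iv = 100 mg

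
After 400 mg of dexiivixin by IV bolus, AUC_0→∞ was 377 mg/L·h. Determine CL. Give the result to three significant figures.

CL = 1.06 L/h

CL = Dose_iv / AUC_0→∞
   = 400 / 377 = 1.06101 L/h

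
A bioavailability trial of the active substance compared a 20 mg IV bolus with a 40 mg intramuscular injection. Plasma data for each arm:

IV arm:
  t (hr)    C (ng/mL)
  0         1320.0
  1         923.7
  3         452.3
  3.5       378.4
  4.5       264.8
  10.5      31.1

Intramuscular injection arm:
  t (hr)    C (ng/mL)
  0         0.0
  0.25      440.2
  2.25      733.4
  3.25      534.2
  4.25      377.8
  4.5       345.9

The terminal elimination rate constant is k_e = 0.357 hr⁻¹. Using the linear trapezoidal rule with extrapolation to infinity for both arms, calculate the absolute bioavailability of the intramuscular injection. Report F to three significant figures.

Trapezoidal AUC_0→10.5 (IV):
  [0→1]: (1320.0+923.7)/2 × 1 = 1121.85
  [1→3]: (923.7+452.3)/2 × 2 = 1376.0
  [3→3.5]: (452.3+378.4)/2 × 0.5 = 207.675
  [3.5→4.5]: (378.4+264.8)/2 × 1 = 321.6
  [4.5→10.5]: (264.8+31.1)/2 × 6 = 887.7
  Sum = 3914.825 ng/mL·hr
IV tail: 31.1/0.357 = 87.115; AUC_iv,0→∞ = 3914.825 + 87.115 = 4001.94 ng/mL·hr
Trapezoidal AUC_0→4.5 (intramuscular injection):
  [0→0.25]: (0.0+440.2)/2 × 0.25 = 55.025
  [0.25→2.25]: (440.2+733.4)/2 × 2 = 1173.6
  [2.25→3.25]: (733.4+534.2)/2 × 1 = 633.8
  [3.25→4.25]: (534.2+377.8)/2 × 1 = 456.0
  [4.25→4.5]: (377.8+345.9)/2 × 0.25 = 90.4625
  Sum = 2408.8875 ng/mL·hr
intramuscular injection tail: 345.9/0.357 = 968.908; AUC_ev,0→∞ = 2408.8875 + 968.908 = 3377.7955 ng/mL·hr
F = (AUC_ev/D_ev)/(AUC_iv/D_iv) = (3377.7955/40)/(4001.94/20) = 84.4449/200.097 = 0.4220

F = 0.422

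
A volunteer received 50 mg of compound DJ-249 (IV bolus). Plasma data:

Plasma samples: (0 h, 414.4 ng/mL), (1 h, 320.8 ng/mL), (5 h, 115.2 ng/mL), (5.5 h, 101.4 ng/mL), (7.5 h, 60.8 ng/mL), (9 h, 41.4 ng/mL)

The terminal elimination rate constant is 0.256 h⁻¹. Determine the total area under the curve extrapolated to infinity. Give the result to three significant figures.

Trapezoidal AUC_0→9:
  [0→1]: (414.4+320.8)/2 × 1 = 367.6
  [1→5]: (320.8+115.2)/2 × 4 = 872.0
  [5→5.5]: (115.2+101.4)/2 × 0.5 = 54.15
  [5.5→7.5]: (101.4+60.8)/2 × 2 = 162.2
  [7.5→9]: (60.8+41.4)/2 × 1.5 = 76.65
  Sum = 1532.6 ng/mL·h
Extrapolated tail: C_last / k_e = 41.4 / 0.256 = 161.719
AUC_0→∞ = 1532.6 + 161.719 = 1694.319 ng/mL·h

AUC = 1690 ng/mL·h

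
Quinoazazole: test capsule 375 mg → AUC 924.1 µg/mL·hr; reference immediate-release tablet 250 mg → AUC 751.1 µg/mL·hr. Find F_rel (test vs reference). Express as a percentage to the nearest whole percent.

F_rel = 82%

F_rel = (AUC_test/D_test) / (AUC_ref/D_ref)
      = (924.1/375) / (751.1/250)
      = 2.46427 / 3.0044 = 0.8202 = 82.02%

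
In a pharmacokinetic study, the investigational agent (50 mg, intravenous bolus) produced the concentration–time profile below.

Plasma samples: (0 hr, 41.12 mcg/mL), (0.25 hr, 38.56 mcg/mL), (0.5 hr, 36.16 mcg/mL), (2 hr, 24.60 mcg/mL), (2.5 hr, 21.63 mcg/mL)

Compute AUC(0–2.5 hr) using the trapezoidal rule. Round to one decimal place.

Trapezoidal AUC_0→2.5:
  [0→0.25]: (41.12+38.56)/2 × 0.25 = 9.96
  [0.25→0.5]: (38.56+36.16)/2 × 0.25 = 9.34
  [0.5→2]: (36.16+24.60)/2 × 1.5 = 45.57
  [2→2.5]: (24.60+21.63)/2 × 0.5 = 11.5575
  Sum = 76.4275 mcg/mL·hr

AUC = 76.4 mcg/mL·hr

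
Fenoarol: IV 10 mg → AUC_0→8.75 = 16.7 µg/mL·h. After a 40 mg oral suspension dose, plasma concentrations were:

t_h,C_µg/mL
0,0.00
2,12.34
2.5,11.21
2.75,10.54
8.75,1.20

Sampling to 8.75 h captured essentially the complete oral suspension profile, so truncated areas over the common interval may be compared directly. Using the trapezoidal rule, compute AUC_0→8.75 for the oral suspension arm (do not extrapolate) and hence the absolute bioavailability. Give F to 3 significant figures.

F = 0.841

Trapezoidal AUC_0→8.75 (oral suspension):
  [0→2]: (0.00+12.34)/2 × 2 = 12.34
  [2→2.5]: (12.34+11.21)/2 × 0.5 = 5.8875
  [2.5→2.75]: (11.21+10.54)/2 × 0.25 = 2.71875
  [2.75→8.75]: (10.54+1.20)/2 × 6 = 35.22
  Sum = 56.16625 µg/mL·h
F = (AUC_ev/D_ev)/(AUC_iv/D_iv) = (56.16625/40)/(16.7/10) = 1.40416/1.67 = 0.8408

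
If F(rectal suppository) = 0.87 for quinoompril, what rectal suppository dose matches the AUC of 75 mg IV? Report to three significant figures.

For equal systemic exposure: F × D_ev = D_iv
D_ev = D_iv / F = 75 / 0.87 = 86.2069 mg

D_rectal = 86.2 mg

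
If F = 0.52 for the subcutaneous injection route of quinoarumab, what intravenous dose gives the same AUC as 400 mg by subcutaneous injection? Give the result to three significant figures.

Systemic exposure from an extravascular dose = F × D_ev, so the equivalent IV dose is F × D_ev.
D_iv = F × D_ev = 0.52 × 400 = 208 mg

D_iv = 208 mg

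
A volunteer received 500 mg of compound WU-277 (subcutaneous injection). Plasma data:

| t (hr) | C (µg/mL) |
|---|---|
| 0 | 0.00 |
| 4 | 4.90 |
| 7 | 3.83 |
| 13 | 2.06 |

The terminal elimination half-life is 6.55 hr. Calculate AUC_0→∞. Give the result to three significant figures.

Trapezoidal AUC_0→13:
  [0→4]: (0.00+4.90)/2 × 4 = 9.8
  [4→7]: (4.90+3.83)/2 × 3 = 13.095
  [7→13]: (3.83+2.06)/2 × 6 = 17.67
  Sum = 40.565 µg/mL·hr
k_e = ln2 / t½ = 0.693147 / 6.55 = 0.1058 hr^-1
Extrapolated tail: C_last / k_e = 2.06 / 0.1058 = 19.471
AUC_0→∞ = 40.565 + 19.471 = 60.036 µg/mL·hr

AUC = 60.0 µg/mL·hr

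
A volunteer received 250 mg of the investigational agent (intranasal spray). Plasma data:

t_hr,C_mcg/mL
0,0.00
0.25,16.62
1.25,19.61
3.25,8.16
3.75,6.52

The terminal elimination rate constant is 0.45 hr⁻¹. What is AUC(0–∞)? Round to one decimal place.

Trapezoidal AUC_0→3.75:
  [0→0.25]: (0.00+16.62)/2 × 0.25 = 2.0775
  [0.25→1.25]: (16.62+19.61)/2 × 1 = 18.115
  [1.25→3.25]: (19.61+8.16)/2 × 2 = 27.77
  [3.25→3.75]: (8.16+6.52)/2 × 0.5 = 3.67
  Sum = 51.6325 mcg/mL·hr
Extrapolated tail: C_last / k_e = 6.52 / 0.45 = 14.489
AUC_0→∞ = 51.6325 + 14.489 = 66.1215 mcg/mL·hr

AUC = 66.1 mcg/mL·hr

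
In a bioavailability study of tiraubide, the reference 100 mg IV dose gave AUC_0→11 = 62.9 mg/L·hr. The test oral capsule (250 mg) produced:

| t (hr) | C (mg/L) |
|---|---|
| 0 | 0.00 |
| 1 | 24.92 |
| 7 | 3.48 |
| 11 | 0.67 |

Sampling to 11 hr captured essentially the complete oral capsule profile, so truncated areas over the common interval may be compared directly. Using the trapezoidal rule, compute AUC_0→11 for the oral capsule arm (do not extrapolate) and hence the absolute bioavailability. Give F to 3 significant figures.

F = 0.674

Trapezoidal AUC_0→11 (oral capsule):
  [0→1]: (0.00+24.92)/2 × 1 = 12.46
  [1→7]: (24.92+3.48)/2 × 6 = 85.2
  [7→11]: (3.48+0.67)/2 × 4 = 8.3
  Sum = 105.96 mg/L·hr
F = (AUC_ev/D_ev)/(AUC_iv/D_iv) = (105.96/250)/(62.9/100) = 0.42384/0.629 = 0.6738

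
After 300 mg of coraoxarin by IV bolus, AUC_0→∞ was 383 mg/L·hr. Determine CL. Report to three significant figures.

CL = Dose_iv / AUC_0→∞
   = 300 / 383 = 0.78329 L/hr

CL = 0.783 L/hr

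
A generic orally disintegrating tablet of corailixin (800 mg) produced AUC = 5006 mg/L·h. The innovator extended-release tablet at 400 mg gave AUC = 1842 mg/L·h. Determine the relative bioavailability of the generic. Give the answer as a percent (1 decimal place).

F_rel = 135.9%

F_rel = (AUC_test/D_test) / (AUC_ref/D_ref)
      = (5006/800) / (1842/400)
      = 6.2575 / 4.605 = 1.3588 = 135.88%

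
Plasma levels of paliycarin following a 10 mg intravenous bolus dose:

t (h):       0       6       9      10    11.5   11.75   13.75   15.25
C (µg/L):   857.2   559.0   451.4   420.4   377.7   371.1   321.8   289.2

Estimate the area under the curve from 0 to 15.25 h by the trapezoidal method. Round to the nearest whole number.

AUC = 8043 µg/L·h

Trapezoidal AUC_0→15.25:
  [0→6]: (857.2+559.0)/2 × 6 = 4248.6
  [6→9]: (559.0+451.4)/2 × 3 = 1515.6
  [9→10]: (451.4+420.4)/2 × 1 = 435.9
  [10→11.5]: (420.4+377.7)/2 × 1.5 = 598.575
  [11.5→11.75]: (377.7+371.1)/2 × 0.25 = 93.6
  [11.75→13.75]: (371.1+321.8)/2 × 2 = 692.9
  [13.75→15.25]: (321.8+289.2)/2 × 1.5 = 458.25
  Sum = 8043.425 µg/L·h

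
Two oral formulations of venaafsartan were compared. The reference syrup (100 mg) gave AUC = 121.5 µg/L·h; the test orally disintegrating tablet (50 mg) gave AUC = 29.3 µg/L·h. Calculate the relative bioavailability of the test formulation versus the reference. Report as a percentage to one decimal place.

F_rel = (AUC_test/D_test) / (AUC_ref/D_ref)
      = (29.3/50) / (121.5/100)
      = 0.586 / 1.215 = 0.4823 = 48.23%

F_rel = 48.2%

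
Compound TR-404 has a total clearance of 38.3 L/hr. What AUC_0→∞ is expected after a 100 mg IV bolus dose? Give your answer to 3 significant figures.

AUC = 2.61 mg/L·hr

AUC_0→∞ = Dose_iv / CL
        = 100 / 38.3 = 2.61097 mg/L·hr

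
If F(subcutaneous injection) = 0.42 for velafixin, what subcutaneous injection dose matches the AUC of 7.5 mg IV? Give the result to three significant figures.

For equal systemic exposure: F × D_ev = D_iv
D_ev = D_iv / F = 7.5 / 0.42 = 17.8571 mg

D_subcutaneous = 17.9 mg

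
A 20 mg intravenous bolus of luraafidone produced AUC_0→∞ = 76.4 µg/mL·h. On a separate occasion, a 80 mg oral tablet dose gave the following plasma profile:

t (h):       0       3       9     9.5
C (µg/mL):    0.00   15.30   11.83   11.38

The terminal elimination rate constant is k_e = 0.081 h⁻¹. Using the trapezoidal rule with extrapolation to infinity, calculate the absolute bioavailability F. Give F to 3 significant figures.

Trapezoidal AUC_0→9.5 (oral tablet):
  [0→3]: (0.00+15.30)/2 × 3 = 22.95
  [3→9]: (15.30+11.83)/2 × 6 = 81.39
  [9→9.5]: (11.83+11.38)/2 × 0.5 = 5.8025
  Sum = 110.1425 µg/mL·h
Tail: C_last/k_e = 11.38/0.081 = 140.494
AUC_0→∞ (oral tablet) = 110.1425 + 140.494 = 250.6365 µg/mL·h
F = (AUC_ev/D_ev)/(AUC_iv/D_iv) = (250.6365/80)/(76.4/20) = 3.13296/3.82 = 0.8201

F = 0.820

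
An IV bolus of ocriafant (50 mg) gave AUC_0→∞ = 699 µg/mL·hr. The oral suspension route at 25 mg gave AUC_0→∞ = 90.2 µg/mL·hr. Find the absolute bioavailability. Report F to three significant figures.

F = 0.258

F = (AUC_ev / D_ev) / (AUC_iv / D_iv)
  = (90.2/25) / (699/50)
  = 3.608 / 13.98 = 0.2581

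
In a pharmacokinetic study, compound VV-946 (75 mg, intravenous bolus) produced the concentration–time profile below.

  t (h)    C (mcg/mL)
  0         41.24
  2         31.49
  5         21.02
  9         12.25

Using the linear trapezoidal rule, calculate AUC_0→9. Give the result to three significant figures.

AUC = 218 mcg/mL·h

Trapezoidal AUC_0→9:
  [0→2]: (41.24+31.49)/2 × 2 = 72.73
  [2→5]: (31.49+21.02)/2 × 3 = 78.765
  [5→9]: (21.02+12.25)/2 × 4 = 66.54
  Sum = 218.035 mcg/mL·h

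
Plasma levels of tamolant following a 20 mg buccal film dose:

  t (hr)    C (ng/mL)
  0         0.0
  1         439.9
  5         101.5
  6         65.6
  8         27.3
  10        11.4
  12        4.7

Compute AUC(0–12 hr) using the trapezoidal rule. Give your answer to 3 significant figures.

AUC = 1530 ng/mL·hr

Trapezoidal AUC_0→12:
  [0→1]: (0.0+439.9)/2 × 1 = 219.95
  [1→5]: (439.9+101.5)/2 × 4 = 1082.8
  [5→6]: (101.5+65.6)/2 × 1 = 83.55
  [6→8]: (65.6+27.3)/2 × 2 = 92.9
  [8→10]: (27.3+11.4)/2 × 2 = 38.7
  [10→12]: (11.4+4.7)/2 × 2 = 16.1
  Sum = 1534.0 ng/mL·hr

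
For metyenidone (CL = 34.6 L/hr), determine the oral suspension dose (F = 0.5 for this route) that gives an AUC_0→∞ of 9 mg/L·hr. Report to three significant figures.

Dose = 623 mg

Dose = CL × AUC_0→∞ / F
     = 34.6 × 9 / 0.5 = 622.8 mg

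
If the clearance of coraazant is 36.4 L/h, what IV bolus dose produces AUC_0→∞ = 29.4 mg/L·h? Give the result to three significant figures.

Dose_iv = CL × AUC_0→∞
     = 36.4 × 29.4 = 1070.16 mg

Dose = 1070 mg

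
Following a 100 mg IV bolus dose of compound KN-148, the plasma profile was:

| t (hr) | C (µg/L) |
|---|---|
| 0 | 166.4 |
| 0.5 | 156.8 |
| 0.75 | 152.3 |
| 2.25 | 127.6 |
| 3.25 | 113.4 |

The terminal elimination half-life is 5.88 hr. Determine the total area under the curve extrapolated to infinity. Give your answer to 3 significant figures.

AUC = 1410 µg/L·hr

Trapezoidal AUC_0→3.25:
  [0→0.5]: (166.4+156.8)/2 × 0.5 = 80.8
  [0.5→0.75]: (156.8+152.3)/2 × 0.25 = 38.6375
  [0.75→2.25]: (152.3+127.6)/2 × 1.5 = 209.925
  [2.25→3.25]: (127.6+113.4)/2 × 1 = 120.5
  Sum = 449.8625 µg/L·hr
k_e = ln2 / t½ = 0.693147 / 5.88 = 0.1179 hr^-1
Extrapolated tail: C_last / k_e = 113.4 / 0.1179 = 961.832
AUC_0→∞ = 449.8625 + 961.832 = 1411.6945 µg/L·hr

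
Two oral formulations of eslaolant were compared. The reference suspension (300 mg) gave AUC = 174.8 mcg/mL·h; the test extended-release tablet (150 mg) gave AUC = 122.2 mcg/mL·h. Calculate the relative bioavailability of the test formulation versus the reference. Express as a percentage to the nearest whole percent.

F_rel = (AUC_test/D_test) / (AUC_ref/D_ref)
      = (122.2/150) / (174.8/300)
      = 0.814667 / 0.582667 = 1.3982 = 139.82%

F_rel = 140%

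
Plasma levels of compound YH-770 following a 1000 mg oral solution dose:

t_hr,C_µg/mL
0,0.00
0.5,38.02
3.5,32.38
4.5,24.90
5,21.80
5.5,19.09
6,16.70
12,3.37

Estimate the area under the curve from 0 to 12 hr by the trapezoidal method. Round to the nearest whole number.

Trapezoidal AUC_0→12:
  [0→0.5]: (0.00+38.02)/2 × 0.5 = 9.505
  [0.5→3.5]: (38.02+32.38)/2 × 3 = 105.6
  [3.5→4.5]: (32.38+24.90)/2 × 1 = 28.64
  [4.5→5]: (24.90+21.80)/2 × 0.5 = 11.675
  [5→5.5]: (21.80+19.09)/2 × 0.5 = 10.2225
  [5.5→6]: (19.09+16.70)/2 × 0.5 = 8.9475
  [6→12]: (16.70+3.37)/2 × 6 = 60.21
  Sum = 234.8 µg/mL·hr

AUC = 235 µg/mL·hr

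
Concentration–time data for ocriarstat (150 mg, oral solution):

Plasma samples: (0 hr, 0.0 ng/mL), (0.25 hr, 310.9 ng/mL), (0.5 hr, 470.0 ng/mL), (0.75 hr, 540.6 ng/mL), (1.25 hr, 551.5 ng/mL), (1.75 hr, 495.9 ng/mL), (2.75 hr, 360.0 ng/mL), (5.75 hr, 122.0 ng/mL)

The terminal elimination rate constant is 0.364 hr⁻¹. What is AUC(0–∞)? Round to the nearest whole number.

Trapezoidal AUC_0→5.75:
  [0→0.25]: (0.0+310.9)/2 × 0.25 = 38.8625
  [0.25→0.5]: (310.9+470.0)/2 × 0.25 = 97.6125
  [0.5→0.75]: (470.0+540.6)/2 × 0.25 = 126.325
  [0.75→1.25]: (540.6+551.5)/2 × 0.5 = 273.025
  [1.25→1.75]: (551.5+495.9)/2 × 0.5 = 261.85
  [1.75→2.75]: (495.9+360.0)/2 × 1 = 427.95
  [2.75→5.75]: (360.0+122.0)/2 × 3 = 723.0
  Sum = 1948.625 ng/mL·hr
Extrapolated tail: C_last / k_e = 122.0 / 0.364 = 335.165
AUC_0→∞ = 1948.625 + 335.165 = 2283.79 ng/mL·hr

AUC = 2284 ng/mL·hr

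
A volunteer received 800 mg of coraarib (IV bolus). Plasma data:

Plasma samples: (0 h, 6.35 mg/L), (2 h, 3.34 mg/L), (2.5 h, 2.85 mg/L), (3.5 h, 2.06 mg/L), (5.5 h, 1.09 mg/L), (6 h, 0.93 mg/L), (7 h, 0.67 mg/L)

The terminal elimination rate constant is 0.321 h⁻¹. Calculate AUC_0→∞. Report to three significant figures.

AUC = 20.2 mg/L·h

Trapezoidal AUC_0→7:
  [0→2]: (6.35+3.34)/2 × 2 = 9.69
  [2→2.5]: (3.34+2.85)/2 × 0.5 = 1.5475
  [2.5→3.5]: (2.85+2.06)/2 × 1 = 2.455
  [3.5→5.5]: (2.06+1.09)/2 × 2 = 3.15
  [5.5→6]: (1.09+0.93)/2 × 0.5 = 0.505
  [6→7]: (0.93+0.67)/2 × 1 = 0.8
  Sum = 18.1475 mg/L·h
Extrapolated tail: C_last / k_e = 0.67 / 0.321 = 2.087
AUC_0→∞ = 18.1475 + 2.087 = 20.2345 mg/L·h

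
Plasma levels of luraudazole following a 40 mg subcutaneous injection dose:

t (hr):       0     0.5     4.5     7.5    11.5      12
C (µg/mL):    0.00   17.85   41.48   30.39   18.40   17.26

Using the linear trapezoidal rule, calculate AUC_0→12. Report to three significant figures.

AUC = 337 µg/mL·hr

Trapezoidal AUC_0→12:
  [0→0.5]: (0.00+17.85)/2 × 0.5 = 4.4625
  [0.5→4.5]: (17.85+41.48)/2 × 4 = 118.66
  [4.5→7.5]: (41.48+30.39)/2 × 3 = 107.805
  [7.5→11.5]: (30.39+18.40)/2 × 4 = 97.58
  [11.5→12]: (18.40+17.26)/2 × 0.5 = 8.915
  Sum = 337.4225 µg/mL·hr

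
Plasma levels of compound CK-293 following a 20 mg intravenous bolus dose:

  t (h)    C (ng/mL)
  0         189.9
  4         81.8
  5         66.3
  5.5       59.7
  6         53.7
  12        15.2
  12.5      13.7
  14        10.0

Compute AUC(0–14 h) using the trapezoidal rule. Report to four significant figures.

AUC = 909.0 ng/mL·h

Trapezoidal AUC_0→14:
  [0→4]: (189.9+81.8)/2 × 4 = 543.4
  [4→5]: (81.8+66.3)/2 × 1 = 74.05
  [5→5.5]: (66.3+59.7)/2 × 0.5 = 31.5
  [5.5→6]: (59.7+53.7)/2 × 0.5 = 28.35
  [6→12]: (53.7+15.2)/2 × 6 = 206.7
  [12→12.5]: (15.2+13.7)/2 × 0.5 = 7.225
  [12.5→14]: (13.7+10.0)/2 × 1.5 = 17.775
  Sum = 909.0 ng/mL·h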